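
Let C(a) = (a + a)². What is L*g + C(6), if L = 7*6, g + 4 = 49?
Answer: 2034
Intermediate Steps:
g = 45 (g = -4 + 49 = 45)
C(a) = 4*a² (C(a) = (2*a)² = 4*a²)
L = 42
L*g + C(6) = 42*45 + 4*6² = 1890 + 4*36 = 1890 + 144 = 2034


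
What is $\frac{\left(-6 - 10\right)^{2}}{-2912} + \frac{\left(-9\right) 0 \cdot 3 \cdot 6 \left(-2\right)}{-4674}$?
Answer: $- \frac{8}{91} \approx -0.087912$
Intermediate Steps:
$\frac{\left(-6 - 10\right)^{2}}{-2912} + \frac{\left(-9\right) 0 \cdot 3 \cdot 6 \left(-2\right)}{-4674} = \left(-16\right)^{2} \left(- \frac{1}{2912}\right) + 0 \cdot 18 \left(-2\right) \left(- \frac{1}{4674}\right) = 256 \left(- \frac{1}{2912}\right) + 0 \left(-36\right) \left(- \frac{1}{4674}\right) = - \frac{8}{91} + 0 \left(- \frac{1}{4674}\right) = - \frac{8}{91} + 0 = - \frac{8}{91}$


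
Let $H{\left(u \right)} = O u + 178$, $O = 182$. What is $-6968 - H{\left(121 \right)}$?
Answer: $-29168$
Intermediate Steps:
$H{\left(u \right)} = 178 + 182 u$ ($H{\left(u \right)} = 182 u + 178 = 178 + 182 u$)
$-6968 - H{\left(121 \right)} = -6968 - \left(178 + 182 \cdot 121\right) = -6968 - \left(178 + 22022\right) = -6968 - 22200 = -29168$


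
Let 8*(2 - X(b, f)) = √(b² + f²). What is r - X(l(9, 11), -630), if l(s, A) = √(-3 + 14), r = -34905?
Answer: -34907 + √396911/8 ≈ -34828.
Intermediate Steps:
l(s, A) = √11
X(b, f) = 2 - √(b² + f²)/8
r - X(l(9, 11), -630) = -34905 - (2 - √((√11)² + (-630)²)/8) = -34905 - (2 - √(11 + 396900)/8) = -34905 - (2 - √396911/8) = -34905 + (-2 + √396911/8) = -34907 + √396911/8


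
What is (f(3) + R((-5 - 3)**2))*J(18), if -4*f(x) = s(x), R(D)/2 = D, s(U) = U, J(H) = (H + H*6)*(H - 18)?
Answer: 0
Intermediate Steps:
J(H) = 7*H*(-18 + H) (J(H) = (H + 6*H)*(-18 + H) = (7*H)*(-18 + H) = 7*H*(-18 + H))
R(D) = 2*D
f(x) = -x/4
(f(3) + R((-5 - 3)**2))*J(18) = (-1/4*3 + 2*(-5 - 3)**2)*(7*18*(-18 + 18)) = (-3/4 + 2*(-8)**2)*(7*18*0) = (-3/4 + 2*64)*0 = (-3/4 + 128)*0 = (509/4)*0 = 0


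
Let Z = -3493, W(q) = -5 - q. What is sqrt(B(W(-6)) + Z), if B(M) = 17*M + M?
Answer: 5*I*sqrt(139) ≈ 58.949*I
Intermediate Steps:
B(M) = 18*M
sqrt(B(W(-6)) + Z) = sqrt(18*(-5 - 1*(-6)) - 3493) = sqrt(18*(-5 + 6) - 3493) = sqrt(18*1 - 3493) = sqrt(18 - 3493) = sqrt(-3475) = 5*I*sqrt(139)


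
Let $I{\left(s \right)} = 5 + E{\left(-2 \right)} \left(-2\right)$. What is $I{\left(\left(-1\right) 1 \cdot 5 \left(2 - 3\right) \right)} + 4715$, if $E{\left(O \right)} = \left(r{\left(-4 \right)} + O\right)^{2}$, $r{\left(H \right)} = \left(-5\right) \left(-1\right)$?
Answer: $4702$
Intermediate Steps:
$r{\left(H \right)} = 5$
$E{\left(O \right)} = \left(5 + O\right)^{2}$
$I{\left(s \right)} = -13$ ($I{\left(s \right)} = 5 + \left(5 - 2\right)^{2} \left(-2\right) = 5 + 3^{2} \left(-2\right) = 5 + 9 \left(-2\right) = 5 - 18 = -13$)
$I{\left(\left(-1\right) 1 \cdot 5 \left(2 - 3\right) \right)} + 4715 = -13 + 4715 = 4702$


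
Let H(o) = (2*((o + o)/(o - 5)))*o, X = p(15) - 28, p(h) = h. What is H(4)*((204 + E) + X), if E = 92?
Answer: -18112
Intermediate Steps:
X = -13 (X = 15 - 28 = -13)
H(o) = 4*o²/(-5 + o) (H(o) = (2*((2*o)/(-5 + o)))*o = (2*(2*o/(-5 + o)))*o = (4*o/(-5 + o))*o = 4*o²/(-5 + o))
H(4)*((204 + E) + X) = (4*4²/(-5 + 4))*((204 + 92) - 13) = (4*16/(-1))*(296 - 13) = (4*16*(-1))*283 = -64*283 = -18112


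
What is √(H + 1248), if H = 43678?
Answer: √44926 ≈ 211.96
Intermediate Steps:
√(H + 1248) = √(43678 + 1248) = √44926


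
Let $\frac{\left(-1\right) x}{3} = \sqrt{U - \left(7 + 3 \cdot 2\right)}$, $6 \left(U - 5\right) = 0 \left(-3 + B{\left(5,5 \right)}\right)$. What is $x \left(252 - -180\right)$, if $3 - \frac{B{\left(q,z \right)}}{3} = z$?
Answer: $- 2592 i \sqrt{2} \approx - 3665.6 i$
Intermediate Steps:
$B{\left(q,z \right)} = 9 - 3 z$
$U = 5$ ($U = 5 + \frac{0 \left(-3 + \left(9 - 15\right)\right)}{6} = 5 + \frac{0 \left(-3 - 6\right)}{6} = 5 + \frac{0 \left(-9\right)}{6} = 5 + \frac{1}{6} \cdot 0 = 5 + 0 = 5$)
$x = - 6 i \sqrt{2}$ ($x = - 3 \sqrt{5 - \left(7 + 3 \cdot 2\right)} = - 3 \sqrt{5 - 13} = - 3 \sqrt{-8} = - 3 \cdot 2 i \sqrt{2} = - 6 i \sqrt{2} \approx - 8.4853 i$)
$x \left(252 - -180\right) = - 6 i \sqrt{2} \left(252 - -180\right) = - 6 i \sqrt{2} \left(252 + 180\right) = - 6 i \sqrt{2} \cdot 432 = - 2592 i \sqrt{2}$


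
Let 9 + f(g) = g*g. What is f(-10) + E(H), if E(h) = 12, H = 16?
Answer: 103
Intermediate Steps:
f(g) = -9 + g² (f(g) = -9 + g*g = -9 + g²)
f(-10) + E(H) = (-9 + (-10)²) + 12 = (-9 + 100) + 12 = 91 + 12 = 103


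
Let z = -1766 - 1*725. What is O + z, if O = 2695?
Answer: 204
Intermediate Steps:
z = -2491 (z = -1766 - 725 = -2491)
O + z = 2695 - 2491 = 204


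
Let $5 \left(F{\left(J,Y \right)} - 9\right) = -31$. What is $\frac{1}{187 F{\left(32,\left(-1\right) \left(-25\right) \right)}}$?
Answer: $\frac{5}{2618} \approx 0.0019099$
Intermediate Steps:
$F{\left(J,Y \right)} = \frac{14}{5}$ ($F{\left(J,Y \right)} = 9 + \frac{1}{5} \left(-31\right) = 9 - \frac{31}{5} = \frac{14}{5}$)
$\frac{1}{187 F{\left(32,\left(-1\right) \left(-25\right) \right)}} = \frac{1}{187 \cdot \frac{14}{5}} = \frac{1}{187} \cdot \frac{5}{14} = \frac{5}{2618}$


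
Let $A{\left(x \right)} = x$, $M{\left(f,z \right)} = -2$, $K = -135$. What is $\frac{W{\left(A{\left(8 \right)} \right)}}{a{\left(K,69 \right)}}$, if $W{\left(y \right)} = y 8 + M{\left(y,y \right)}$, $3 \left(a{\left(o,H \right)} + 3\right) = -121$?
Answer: $- \frac{93}{65} \approx -1.4308$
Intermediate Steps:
$a{\left(o,H \right)} = - \frac{130}{3}$ ($a{\left(o,H \right)} = -3 + \frac{1}{3} \left(-121\right) = -3 - \frac{121}{3} = - \frac{130}{3}$)
$W{\left(y \right)} = -2 + 8 y$ ($W{\left(y \right)} = y 8 - 2 = 8 y - 2 = -2 + 8 y$)
$\frac{W{\left(A{\left(8 \right)} \right)}}{a{\left(K,69 \right)}} = \frac{-2 + 8 \cdot 8}{- \frac{130}{3}} = \left(-2 + 64\right) \left(- \frac{3}{130}\right) = 62 \left(- \frac{3}{130}\right) = - \frac{93}{65}$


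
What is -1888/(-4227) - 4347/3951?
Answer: -1212809/1855653 ≈ -0.65357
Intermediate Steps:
-1888/(-4227) - 4347/3951 = -1888*(-1/4227) - 4347*1/3951 = 1888/4227 - 483/439 = -1212809/1855653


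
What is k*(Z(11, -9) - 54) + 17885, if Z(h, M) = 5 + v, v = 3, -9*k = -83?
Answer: 157147/9 ≈ 17461.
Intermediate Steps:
k = 83/9 (k = -1/9*(-83) = 83/9 ≈ 9.2222)
Z(h, M) = 8 (Z(h, M) = 5 + 3 = 8)
k*(Z(11, -9) - 54) + 17885 = 83*(8 - 54)/9 + 17885 = (83/9)*(-46) + 17885 = -3818/9 + 17885 = 157147/9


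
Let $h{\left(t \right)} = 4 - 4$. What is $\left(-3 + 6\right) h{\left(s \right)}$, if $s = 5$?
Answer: $0$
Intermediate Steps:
$h{\left(t \right)} = 0$ ($h{\left(t \right)} = 4 - 4 = 0$)
$\left(-3 + 6\right) h{\left(s \right)} = \left(-3 + 6\right) 0 = 3 \cdot 0 = 0$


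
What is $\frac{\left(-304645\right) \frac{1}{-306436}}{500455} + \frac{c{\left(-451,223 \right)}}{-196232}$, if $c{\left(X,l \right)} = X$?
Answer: $\frac{3461199064851}{1504681744293208} \approx 0.0023003$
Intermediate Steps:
$\frac{\left(-304645\right) \frac{1}{-306436}}{500455} + \frac{c{\left(-451,223 \right)}}{-196232} = \frac{\left(-304645\right) \frac{1}{-306436}}{500455} - \frac{451}{-196232} = \left(-304645\right) \left(- \frac{1}{306436}\right) \frac{1}{500455} - - \frac{451}{196232} = \frac{304645}{306436} \cdot \frac{1}{500455} + \frac{451}{196232} = \frac{60929}{30671485676} + \frac{451}{196232} = \frac{3461199064851}{1504681744293208}$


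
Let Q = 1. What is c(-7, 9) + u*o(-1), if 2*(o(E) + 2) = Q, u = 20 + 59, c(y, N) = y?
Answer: -251/2 ≈ -125.50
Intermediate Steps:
u = 79
o(E) = -3/2 (o(E) = -2 + (½)*1 = -2 + ½ = -3/2)
c(-7, 9) + u*o(-1) = -7 + 79*(-3/2) = -7 - 237/2 = -251/2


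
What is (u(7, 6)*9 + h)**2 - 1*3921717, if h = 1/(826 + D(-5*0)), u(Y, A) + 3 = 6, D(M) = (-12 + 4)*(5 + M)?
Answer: -2422370660003/617796 ≈ -3.9210e+6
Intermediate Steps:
D(M) = -40 - 8*M (D(M) = -8*(5 + M) = -40 - 8*M)
u(Y, A) = 3 (u(Y, A) = -3 + 6 = 3)
h = 1/786 (h = 1/(826 + (-40 - (-40)*0)) = 1/(826 + (-40 - 8*0)) = 1/(826 + (-40 + 0)) = 1/(826 - 40) = 1/786 ≈ 0.0012723)
(u(7, 6)*9 + h)**2 - 1*3921717 = (3*9 + 1/786)**2 - 1*3921717 = (27 + 1/786)**2 - 3921717 = (21223/786)**2 - 3921717 = 450415729/617796 - 3921717 = -2422370660003/617796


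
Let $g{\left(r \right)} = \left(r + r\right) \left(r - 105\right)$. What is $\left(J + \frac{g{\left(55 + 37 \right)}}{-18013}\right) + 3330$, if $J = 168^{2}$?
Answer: $\frac{568384594}{18013} \approx 31554.0$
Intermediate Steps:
$g{\left(r \right)} = 2 r \left(-105 + r\right)$
$J = 28224$
$\left(J + \frac{g{\left(55 + 37 \right)}}{-18013}\right) + 3330 = \left(28224 + \frac{2 \left(55 + 37\right) \left(-105 + \left(55 + 37\right)\right)}{-18013}\right) + 3330 = \left(28224 + 2 \cdot 92 \left(-105 + 92\right) \left(- \frac{1}{18013}\right)\right) + 3330 = \left(28224 + 2 \cdot 92 \left(-13\right) \left(- \frac{1}{18013}\right)\right) + 3330 = \left(28224 - - \frac{2392}{18013}\right) + 3330 = \left(28224 + \frac{2392}{18013}\right) + 3330 = \frac{508401304}{18013} + 3330 = \frac{568384594}{18013}$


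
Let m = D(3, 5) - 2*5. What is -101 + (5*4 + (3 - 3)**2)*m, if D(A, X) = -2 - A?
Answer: -401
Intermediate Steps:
m = -15 (m = (-2 - 1*3) - 2*5 = (-2 - 3) - 10 = -5 - 10 = -15)
-101 + (5*4 + (3 - 3)**2)*m = -101 + (5*4 + (3 - 3)**2)*(-15) = -101 + (20 + 0**2)*(-15) = -101 + (20 + 0)*(-15) = -101 + 20*(-15) = -101 - 300 = -401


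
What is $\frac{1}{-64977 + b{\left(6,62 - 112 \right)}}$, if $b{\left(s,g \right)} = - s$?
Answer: $- \frac{1}{64983} \approx -1.5389 \cdot 10^{-5}$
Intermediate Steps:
$\frac{1}{-64977 + b{\left(6,62 - 112 \right)}} = \frac{1}{-64977 - 6} = \frac{1}{-64983} = - \frac{1}{64983}$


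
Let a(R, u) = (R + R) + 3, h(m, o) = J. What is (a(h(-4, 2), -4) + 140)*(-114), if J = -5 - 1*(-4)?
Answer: -16074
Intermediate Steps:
J = -1 (J = -5 + 4 = -1)
h(m, o) = -1
a(R, u) = 3 + 2*R (a(R, u) = 2*R + 3 = 3 + 2*R)
(a(h(-4, 2), -4) + 140)*(-114) = ((3 + 2*(-1)) + 140)*(-114) = ((3 - 2) + 140)*(-114) = (1 + 140)*(-114) = 141*(-114) = -16074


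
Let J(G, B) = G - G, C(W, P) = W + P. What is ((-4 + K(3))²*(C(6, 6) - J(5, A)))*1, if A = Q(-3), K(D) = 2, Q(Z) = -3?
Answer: 48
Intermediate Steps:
C(W, P) = P + W
A = -3
J(G, B) = 0
((-4 + K(3))²*(C(6, 6) - J(5, A)))*1 = ((-4 + 2)²*((6 + 6) - 1*0))*1 = ((-2)²*(12 + 0))*1 = (4*12)*1 = 48*1 = 48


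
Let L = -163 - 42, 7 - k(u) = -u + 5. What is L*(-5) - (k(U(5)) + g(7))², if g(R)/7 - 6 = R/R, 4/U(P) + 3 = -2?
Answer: -37376/25 ≈ -1495.0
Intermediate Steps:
U(P) = -⅘ (U(P) = 4/(-3 - 2) = 4/(-5) = 4*(-⅕) = -⅘)
k(u) = 2 + u (k(u) = 7 - (-u + 5) = 7 - (5 - u) = 7 + (-5 + u) = 2 + u)
L = -205
g(R) = 49 (g(R) = 42 + 7*(R/R) = 42 + 7*1 = 42 + 7 = 49)
L*(-5) - (k(U(5)) + g(7))² = -205*(-5) - ((2 - ⅘) + 49)² = 1025 - (6/5 + 49)² = 1025 - (251/5)² = 1025 - 1*63001/25 = 1025 - 63001/25 = -37376/25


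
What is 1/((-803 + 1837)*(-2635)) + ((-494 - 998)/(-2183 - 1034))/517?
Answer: 7859623/8765006030 ≈ 0.00089670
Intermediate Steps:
1/((-803 + 1837)*(-2635)) + ((-494 - 998)/(-2183 - 1034))/517 = -1/2635/1034 - 1492/(-3217)*(1/517) = (1/1034)*(-1/2635) - 1492*(-1/3217)*(1/517) = -1/2724590 + (1492/3217)*(1/517) = -1/2724590 + 1492/1663189 = 7859623/8765006030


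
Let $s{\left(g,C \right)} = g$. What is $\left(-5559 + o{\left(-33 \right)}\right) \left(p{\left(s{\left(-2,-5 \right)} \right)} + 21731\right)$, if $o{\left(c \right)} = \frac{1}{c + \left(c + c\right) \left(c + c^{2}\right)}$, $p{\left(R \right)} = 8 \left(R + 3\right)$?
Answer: $- \frac{8426547527368}{69729} \approx -1.2085 \cdot 10^{8}$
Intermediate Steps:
$p{\left(R \right)} = 24 + 8 R$ ($p{\left(R \right)} = 8 \left(3 + R\right) = 24 + 8 R$)
$o{\left(c \right)} = \frac{1}{c + 2 c \left(c + c^{2}\right)}$
$\left(-5559 + o{\left(-33 \right)}\right) \left(p{\left(s{\left(-2,-5 \right)} \right)} + 21731\right) = \left(-5559 + \frac{1}{\left(-33\right) \left(1 + 2 \left(-33\right) + 2 \left(-33\right)^{2}\right)}\right) \left(\left(24 + 8 \left(-2\right)\right) + 21731\right) = \left(-5559 - \frac{1}{33 \left(1 - 66 + 2 \cdot 1089\right)}\right) \left(\left(24 - 16\right) + 21731\right) = \left(-5559 - \frac{1}{33 \left(1 - 66 + 2178\right)}\right) \left(8 + 21731\right) = \left(-5559 - \frac{1}{33 \cdot 2113}\right) 21739 = \left(-5559 - \frac{1}{69729}\right) 21739 = \left(- \frac{387623512}{69729}\right) 21739 = - \frac{8426547527368}{69729}$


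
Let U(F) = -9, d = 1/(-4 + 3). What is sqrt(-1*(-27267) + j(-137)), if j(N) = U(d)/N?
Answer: 2*sqrt(127943889)/137 ≈ 165.13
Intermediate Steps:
d = -1 (d = 1/(-1) = -1)
j(N) = -9/N
sqrt(-1*(-27267) + j(-137)) = sqrt(-1*(-27267) - 9/(-137)) = sqrt(27267 - 9*(-1/137)) = sqrt(27267 + 9/137) = sqrt(3735588/137) = 2*sqrt(127943889)/137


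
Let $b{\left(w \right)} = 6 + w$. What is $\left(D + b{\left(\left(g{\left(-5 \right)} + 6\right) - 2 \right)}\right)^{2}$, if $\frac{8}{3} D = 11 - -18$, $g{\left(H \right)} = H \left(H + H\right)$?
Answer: $\frac{321489}{64} \approx 5023.3$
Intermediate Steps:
$g{\left(H \right)} = 2 H^{2}$ ($g{\left(H \right)} = H 2 H = 2 H^{2}$)
$D = \frac{87}{8}$ ($D = \frac{3 \left(11 - -18\right)}{8} = \frac{3 \left(11 + 18\right)}{8} = \frac{3}{8} \cdot 29 = \frac{87}{8} \approx 10.875$)
$\left(D + b{\left(\left(g{\left(-5 \right)} + 6\right) - 2 \right)}\right)^{2} = \left(\frac{87}{8} + \left(6 + \left(\left(2 \left(-5\right)^{2} + 6\right) - 2\right)\right)\right)^{2} = \left(\frac{87}{8} + \left(6 + \left(\left(2 \cdot 25 + 6\right) - 2\right)\right)\right)^{2} = \left(\frac{87}{8} + \left(6 + \left(\left(50 + 6\right) - 2\right)\right)\right)^{2} = \left(\frac{87}{8} + \left(6 + \left(56 - 2\right)\right)\right)^{2} = \left(\frac{87}{8} + \left(6 + 54\right)\right)^{2} = \left(\frac{87}{8} + 60\right)^{2} = \left(\frac{567}{8}\right)^{2} = \frac{321489}{64}$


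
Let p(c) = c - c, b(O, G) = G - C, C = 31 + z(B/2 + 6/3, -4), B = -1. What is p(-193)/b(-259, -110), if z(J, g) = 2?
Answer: 0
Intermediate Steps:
C = 33 (C = 31 + 2 = 33)
b(O, G) = -33 + G (b(O, G) = G - 1*33 = G - 33 = -33 + G)
p(c) = 0
p(-193)/b(-259, -110) = 0/(-33 - 110) = 0/(-143) = 0*(-1/143) = 0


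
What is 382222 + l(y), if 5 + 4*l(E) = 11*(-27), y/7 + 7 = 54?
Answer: 764293/2 ≈ 3.8215e+5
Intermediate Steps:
y = 329 (y = -49 + 7*54 = -49 + 378 = 329)
l(E) = -151/2 (l(E) = -5/4 + (11*(-27))/4 = -5/4 + (¼)*(-297) = -5/4 - 297/4 = -151/2)
382222 + l(y) = 382222 - 151/2 = 764293/2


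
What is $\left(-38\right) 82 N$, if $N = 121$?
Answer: $-377036$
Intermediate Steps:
$\left(-38\right) 82 N = \left(-38\right) 82 \cdot 121 = \left(-3116\right) 121 = -377036$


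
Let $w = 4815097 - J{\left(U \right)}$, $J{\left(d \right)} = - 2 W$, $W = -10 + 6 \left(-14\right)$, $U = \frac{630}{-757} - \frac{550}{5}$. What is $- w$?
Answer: $-4814909$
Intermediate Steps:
$U = - \frac{83900}{757}$ ($U = 630 \left(- \frac{1}{757}\right) - 110 = - \frac{630}{757} - 110 = - \frac{83900}{757} \approx -110.83$)
$W = -94$ ($W = -10 - 84 = -94$)
$J{\left(d \right)} = 188$ ($J{\left(d \right)} = \left(-2\right) \left(-94\right) = 188$)
$w = 4814909$ ($w = 4815097 - 188 = 4814909$)
$- w = \left(-1\right) 4814909 = -4814909$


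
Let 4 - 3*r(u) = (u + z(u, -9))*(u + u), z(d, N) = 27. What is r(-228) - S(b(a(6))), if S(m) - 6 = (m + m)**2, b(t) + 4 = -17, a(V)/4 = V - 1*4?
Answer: -96962/3 ≈ -32321.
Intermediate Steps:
a(V) = -16 + 4*V (a(V) = 4*(V - 1*4) = 4*(V - 4) = 4*(-4 + V) = -16 + 4*V)
b(t) = -21 (b(t) = -4 - 17 = -21)
S(m) = 6 + 4*m**2 (S(m) = 6 + (m + m)**2 = 6 + (2*m)**2 = 6 + 4*m**2)
r(u) = 4/3 - 2*u*(27 + u)/3 (r(u) = 4/3 - (u + 27)*(u + u)/3 = 4/3 - (27 + u)*2*u/3 = 4/3 - 2*u*(27 + u)/3)
r(-228) - S(b(a(6))) = (4/3 - 18*(-228) - 2/3*(-228)**2) - (6 + 4*(-21)**2) = (4/3 + 4104 - 2/3*51984) - (6 + 4*441) = (4/3 + 4104 - 34656) - (6 + 1764) = -91652/3 - 1*1770 = -91652/3 - 1770 = -96962/3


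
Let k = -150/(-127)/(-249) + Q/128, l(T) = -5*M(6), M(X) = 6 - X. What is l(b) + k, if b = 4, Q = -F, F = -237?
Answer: 2491817/1349248 ≈ 1.8468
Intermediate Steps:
Q = 237 (Q = -1*(-237) = 237)
l(T) = 0 (l(T) = -5*(6 - 1*6) = -5*(6 - 6) = -5*0 = 0)
k = 2491817/1349248 (k = -150/(-127)/(-249) + 237/128 = -150*(-1/127)*(-1/249) + 237*(1/128) = (150/127)*(-1/249) + 237/128 = -50/10541 + 237/128 = 2491817/1349248 ≈ 1.8468)
l(b) + k = 0 + 2491817/1349248 = 2491817/1349248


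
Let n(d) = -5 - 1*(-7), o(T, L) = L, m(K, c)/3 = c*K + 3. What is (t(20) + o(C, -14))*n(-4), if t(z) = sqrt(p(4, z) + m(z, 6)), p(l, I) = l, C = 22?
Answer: -28 + 2*sqrt(373) ≈ 10.626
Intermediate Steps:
m(K, c) = 9 + 3*K*c (m(K, c) = 3*(c*K + 3) = 3*(K*c + 3) = 3*(3 + K*c) = 9 + 3*K*c)
n(d) = 2 (n(d) = -5 + 7 = 2)
t(z) = sqrt(13 + 18*z) (t(z) = sqrt(4 + (9 + 3*z*6)) = sqrt(4 + (9 + 18*z)) = sqrt(13 + 18*z))
(t(20) + o(C, -14))*n(-4) = (sqrt(13 + 18*20) - 14)*2 = (sqrt(13 + 360) - 14)*2 = (sqrt(373) - 14)*2 = (-14 + sqrt(373))*2 = -28 + 2*sqrt(373)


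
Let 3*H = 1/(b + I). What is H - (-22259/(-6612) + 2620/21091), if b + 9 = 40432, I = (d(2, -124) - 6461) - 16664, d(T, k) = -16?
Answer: -32109251477/9198621012 ≈ -3.4907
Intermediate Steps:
I = -23141 (I = (-16 - 6461) - 16664 = -6477 - 16664 = -23141)
b = 40423 (b = -9 + 40432 = 40423)
H = 1/51846 (H = 1/(3*(40423 - 23141)) = (⅓)/17282 = (⅓)*(1/17282) = 1/51846 ≈ 1.9288e-5)
H - (-22259/(-6612) + 2620/21091) = 1/51846 - (-22259/(-6612) + 2620/21091) = 1/51846 - (-22259*(-1/6612) + 2620*(1/21091)) = 1/51846 - (22259/6612 + 20/161) = 1/51846 - 1*3715939/1064532 = 1/51846 - 3715939/1064532 = -32109251477/9198621012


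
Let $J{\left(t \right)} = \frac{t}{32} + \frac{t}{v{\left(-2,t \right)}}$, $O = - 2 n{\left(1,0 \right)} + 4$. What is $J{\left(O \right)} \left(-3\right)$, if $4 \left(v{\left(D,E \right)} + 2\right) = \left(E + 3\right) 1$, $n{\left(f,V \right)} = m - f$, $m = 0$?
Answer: $- \frac{1161}{16} \approx -72.563$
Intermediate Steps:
$n{\left(f,V \right)} = - f$ ($n{\left(f,V \right)} = 0 - f = - f$)
$v{\left(D,E \right)} = - \frac{5}{4} + \frac{E}{4}$ ($v{\left(D,E \right)} = -2 + \frac{\left(E + 3\right) 1}{4} = -2 + \frac{\left(3 + E\right) 1}{4} = -2 + \frac{3 + E}{4} = -2 + \left(\frac{3}{4} + \frac{E}{4}\right) = - \frac{5}{4} + \frac{E}{4}$)
$O = 6$ ($O = - 2 \left(\left(-1\right) 1\right) + 4 = \left(-2\right) \left(-1\right) + 4 = 2 + 4 = 6$)
$J{\left(t \right)} = \frac{t}{32} + \frac{t}{- \frac{5}{4} + \frac{t}{4}}$
$J{\left(O \right)} \left(-3\right) = \frac{1}{32} \cdot 6 \frac{1}{-5 + 6} \left(123 + 6\right) \left(-3\right) = \frac{1}{32} \cdot 6 \cdot 1^{-1} \cdot 129 \left(-3\right) = \frac{1}{32} \cdot 6 \cdot 1 \cdot 129 \left(-3\right) = \frac{387}{16} \left(-3\right) = - \frac{1161}{16}$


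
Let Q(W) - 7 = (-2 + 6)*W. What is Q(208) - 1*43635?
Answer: -42796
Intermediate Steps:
Q(W) = 7 + 4*W (Q(W) = 7 + (-2 + 6)*W = 7 + 4*W)
Q(208) - 1*43635 = (7 + 4*208) - 1*43635 = (7 + 832) - 43635 = 839 - 43635 = -42796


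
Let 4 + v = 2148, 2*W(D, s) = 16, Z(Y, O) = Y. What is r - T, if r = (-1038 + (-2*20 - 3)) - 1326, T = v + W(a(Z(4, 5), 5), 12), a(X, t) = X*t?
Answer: -4559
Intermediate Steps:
W(D, s) = 8 (W(D, s) = (1/2)*16 = 8)
v = 2144 (v = -4 + 2148 = 2144)
T = 2152 (T = 2144 + 8 = 2152)
r = -2407 (r = (-1038 + (-40 - 3)) - 1326 = (-1038 - 43) - 1326 = -1081 - 1326 = -2407)
r - T = -2407 - 1*2152 = -2407 - 2152 = -4559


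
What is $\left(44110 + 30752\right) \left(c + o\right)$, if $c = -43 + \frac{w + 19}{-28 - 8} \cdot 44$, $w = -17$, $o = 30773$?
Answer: $2300326264$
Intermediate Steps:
$c = - \frac{409}{9}$ ($c = -43 + \frac{-17 + 19}{-28 - 8} \cdot 44 = -43 + \frac{2}{-36} \cdot 44 = -43 + 2 \left(- \frac{1}{36}\right) 44 = -43 - \frac{22}{9} = - \frac{409}{9} \approx -45.444$)
$\left(44110 + 30752\right) \left(c + o\right) = \left(44110 + 30752\right) \left(- \frac{409}{9} + 30773\right) = 74862 \cdot \frac{276548}{9} = 2300326264$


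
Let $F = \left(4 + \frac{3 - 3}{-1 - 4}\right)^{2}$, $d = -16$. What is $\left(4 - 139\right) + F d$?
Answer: $-391$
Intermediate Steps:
$F = 16$ ($F = \left(4 + \frac{0}{-5}\right)^{2} = \left(4 + 0 \left(- \frac{1}{5}\right)\right)^{2} = \left(4 + 0\right)^{2} = 4^{2} = 16$)
$\left(4 - 139\right) + F d = \left(4 - 139\right) + 16 \left(-16\right) = \left(4 - 139\right) - 256 = -135 - 256 = -391$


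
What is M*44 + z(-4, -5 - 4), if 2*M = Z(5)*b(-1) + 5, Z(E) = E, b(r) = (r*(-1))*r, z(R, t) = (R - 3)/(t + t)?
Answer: 7/18 ≈ 0.38889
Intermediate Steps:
z(R, t) = (-3 + R)/(2*t) (z(R, t) = (-3 + R)/((2*t)) = (-3 + R)*(1/(2*t)) = (-3 + R)/(2*t))
b(r) = -r² (b(r) = (-r)*r = -r²)
M = 0 (M = (5*(-1*(-1)²) + 5)/2 = (5*(-1*1) + 5)/2 = (5*(-1) + 5)/2 = (-5 + 5)/2 = (½)*0 = 0)
M*44 + z(-4, -5 - 4) = 0*44 + (-3 - 4)/(2*(-5 - 4)) = 0 + (½)*(-7)/(-9) = 0 + (½)*(-⅑)*(-7) = 0 + 7/18 = 7/18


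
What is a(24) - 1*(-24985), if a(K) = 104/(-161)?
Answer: 4022481/161 ≈ 24984.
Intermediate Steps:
a(K) = -104/161 (a(K) = 104*(-1/161) = -104/161)
a(24) - 1*(-24985) = -104/161 - 1*(-24985) = -104/161 + 24985 = 4022481/161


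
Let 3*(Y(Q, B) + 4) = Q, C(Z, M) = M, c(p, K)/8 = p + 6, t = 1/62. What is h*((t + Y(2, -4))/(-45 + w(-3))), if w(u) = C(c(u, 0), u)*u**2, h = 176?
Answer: 6787/837 ≈ 8.1087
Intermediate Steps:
t = 1/62 ≈ 0.016129
c(p, K) = 48 + 8*p (c(p, K) = 8*(p + 6) = 8*(6 + p) = 48 + 8*p)
Y(Q, B) = -4 + Q/3
w(u) = u**3 (w(u) = u*u**2 = u**3)
h*((t + Y(2, -4))/(-45 + w(-3))) = 176*((1/62 + (-4 + (1/3)*2))/(-45 + (-3)**3)) = 176*((1/62 + (-4 + 2/3))/(-45 - 27)) = 176*((1/62 - 10/3)/(-72)) = 176*(-617/186*(-1/72)) = 176*(617/13392) = 6787/837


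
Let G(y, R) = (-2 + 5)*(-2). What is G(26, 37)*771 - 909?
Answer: -5535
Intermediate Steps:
G(y, R) = -6 (G(y, R) = 3*(-2) = -6)
G(26, 37)*771 - 909 = -6*771 - 909 = -4626 - 909 = -5535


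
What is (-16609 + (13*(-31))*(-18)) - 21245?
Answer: -30600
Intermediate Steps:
(-16609 + (13*(-31))*(-18)) - 21245 = (-16609 - 403*(-18)) - 21245 = (-16609 + 7254) - 21245 = -9355 - 21245 = -30600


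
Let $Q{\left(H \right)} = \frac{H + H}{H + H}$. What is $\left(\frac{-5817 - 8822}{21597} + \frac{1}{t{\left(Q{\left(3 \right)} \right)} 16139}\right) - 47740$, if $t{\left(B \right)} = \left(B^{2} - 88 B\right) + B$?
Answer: $- \frac{1431057493044323}{29975642538} \approx -47741.0$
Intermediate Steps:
$Q{\left(H \right)} = 1$ ($Q{\left(H \right)} = \frac{2 H}{2 H} = 2 H \frac{1}{2 H} = 1$)
$t{\left(B \right)} = B^{2} - 87 B$
$\left(\frac{-5817 - 8822}{21597} + \frac{1}{t{\left(Q{\left(3 \right)} \right)} 16139}\right) - 47740 = \left(\frac{-5817 - 8822}{21597} + \frac{1}{1 \left(-87 + 1\right) 16139}\right) - 47740 = \left(\left(-14639\right) \frac{1}{21597} + \frac{1}{1 \left(-86\right)} \frac{1}{16139}\right) - 47740 = \left(- \frac{14639}{21597} + \frac{1}{-86} \cdot \frac{1}{16139}\right) - 47740 = \left(- \frac{14639}{21597} - \frac{1}{1387954}\right) - 47740 = - \frac{20318280203}{29975642538} - 47740 = - \frac{1431057493044323}{29975642538}$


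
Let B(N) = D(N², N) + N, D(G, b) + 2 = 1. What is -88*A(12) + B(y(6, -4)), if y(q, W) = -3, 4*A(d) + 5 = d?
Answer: -158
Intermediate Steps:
D(G, b) = -1 (D(G, b) = -2 + 1 = -1)
A(d) = -5/4 + d/4
B(N) = -1 + N
-88*A(12) + B(y(6, -4)) = -88*(-5/4 + (¼)*12) + (-1 - 3) = -88*(-5/4 + 3) - 4 = -88*7/4 - 4 = -154 - 4 = -158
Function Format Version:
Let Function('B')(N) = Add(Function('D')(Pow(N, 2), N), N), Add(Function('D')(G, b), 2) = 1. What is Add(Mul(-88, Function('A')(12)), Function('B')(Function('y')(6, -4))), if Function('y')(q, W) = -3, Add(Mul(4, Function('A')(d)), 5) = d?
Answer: -158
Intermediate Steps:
Function('D')(G, b) = -1 (Function('D')(G, b) = Add(-2, 1) = -1)
Function('A')(d) = Add(Rational(-5, 4), Mul(Rational(1, 4), d))
Function('B')(N) = Add(-1, N)
Add(Mul(-88, Function('A')(12)), Function('B')(Function('y')(6, -4))) = Add(Mul(-88, Add(Rational(-5, 4), Mul(Rational(1, 4), 12))), Add(-1, -3)) = Add(Mul(-88, Add(Rational(-5, 4), 3)), -4) = Add(Mul(-88, Rational(7, 4)), -4) = Add(-154, -4) = -158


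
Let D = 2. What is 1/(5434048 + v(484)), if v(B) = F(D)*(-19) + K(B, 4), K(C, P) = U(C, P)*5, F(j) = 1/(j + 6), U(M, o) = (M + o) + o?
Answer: 8/43492045 ≈ 1.8394e-7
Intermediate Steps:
U(M, o) = M + 2*o
F(j) = 1/(6 + j)
K(C, P) = 5*C + 10*P (K(C, P) = (C + 2*P)*5 = 5*C + 10*P)
v(B) = 301/8 + 5*B (v(B) = -19/(6 + 2) + (5*B + 10*4) = -19/8 + (5*B + 40) = (⅛)*(-19) + (40 + 5*B) = -19/8 + (40 + 5*B) = 301/8 + 5*B)
1/(5434048 + v(484)) = 1/(5434048 + (301/8 + 5*484)) = 1/(5434048 + (301/8 + 2420)) = 1/(5434048 + 19661/8) = 1/(43492045/8) = 8/43492045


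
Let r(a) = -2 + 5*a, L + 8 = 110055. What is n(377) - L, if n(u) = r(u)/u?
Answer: -41485836/377 ≈ -1.1004e+5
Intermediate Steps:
L = 110047 (L = -8 + 110055 = 110047)
n(u) = (-2 + 5*u)/u
n(377) - L = (5 - 2/377) - 1*110047 = (5 - 2*1/377) - 110047 = (5 - 2/377) - 110047 = 1883/377 - 110047 = -41485836/377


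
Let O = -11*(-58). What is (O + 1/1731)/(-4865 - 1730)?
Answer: -1104379/11415945 ≈ -0.096740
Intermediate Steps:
O = 638
(O + 1/1731)/(-4865 - 1730) = (638 + 1/1731)/(-4865 - 1730) = (638 + 1/1731)/(-6595) = (1104379/1731)*(-1/6595) = -1104379/11415945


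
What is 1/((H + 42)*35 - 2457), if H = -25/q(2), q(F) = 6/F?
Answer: -3/3836 ≈ -0.00078207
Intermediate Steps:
H = -25/3 (H = -25/(6/2) = -25/(6*(1/2)) = -25/3 ≈ -8.3333)
1/((H + 42)*35 - 2457) = 1/((-25/3 + 42)*35 - 2457) = 1/((101/3)*35 - 2457) = 1/(3535/3 - 2457) = 1/(-3836/3) = -3/3836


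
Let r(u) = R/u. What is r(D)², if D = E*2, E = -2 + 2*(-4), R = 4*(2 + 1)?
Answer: 9/25 ≈ 0.36000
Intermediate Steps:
R = 12 (R = 4*3 = 12)
E = -10 (E = -2 - 8 = -10)
D = -20 (D = -10*2 = -20)
r(u) = 12/u
r(D)² = (12/(-20))² = (12*(-1/20))² = (-⅗)² = 9/25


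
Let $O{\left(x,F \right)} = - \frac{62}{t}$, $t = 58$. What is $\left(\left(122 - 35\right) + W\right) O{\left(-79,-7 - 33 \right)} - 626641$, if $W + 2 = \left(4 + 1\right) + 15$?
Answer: $- \frac{18175844}{29} \approx -6.2675 \cdot 10^{5}$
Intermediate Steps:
$W = 18$ ($W = -2 + \left(\left(4 + 1\right) + 15\right) = -2 + \left(5 + 15\right) = -2 + 20 = 18$)
$O{\left(x,F \right)} = - \frac{31}{29}$ ($O{\left(x,F \right)} = - \frac{62}{58} = \left(-62\right) \frac{1}{58} = - \frac{31}{29}$)
$\left(\left(122 - 35\right) + W\right) O{\left(-79,-7 - 33 \right)} - 626641 = \left(\left(122 - 35\right) + 18\right) \left(- \frac{31}{29}\right) - 626641 = \left(87 + 18\right) \left(- \frac{31}{29}\right) - 626641 = 105 \left(- \frac{31}{29}\right) - 626641 = - \frac{3255}{29} - 626641 = - \frac{18175844}{29}$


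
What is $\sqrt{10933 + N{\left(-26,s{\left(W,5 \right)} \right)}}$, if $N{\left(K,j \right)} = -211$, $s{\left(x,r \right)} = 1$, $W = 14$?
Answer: $\sqrt{10722} \approx 103.55$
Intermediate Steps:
$\sqrt{10933 + N{\left(-26,s{\left(W,5 \right)} \right)}} = \sqrt{10933 - 211} = \sqrt{10722}$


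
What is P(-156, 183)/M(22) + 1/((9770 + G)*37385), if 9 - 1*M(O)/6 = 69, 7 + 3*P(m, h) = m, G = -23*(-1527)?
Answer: 54710951357/362502007560 ≈ 0.15093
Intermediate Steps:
G = 35121
P(m, h) = -7/3 + m/3
M(O) = -360 (M(O) = 54 - 6*69 = 54 - 414 = -360)
P(-156, 183)/M(22) + 1/((9770 + G)*37385) = (-7/3 + (1/3)*(-156))/(-360) + 1/((9770 + 35121)*37385) = (-7/3 - 52)*(-1/360) + (1/37385)/44891 = -163/3*(-1/360) + (1/44891)*(1/37385) = 163/1080 + 1/1678250035 = 54710951357/362502007560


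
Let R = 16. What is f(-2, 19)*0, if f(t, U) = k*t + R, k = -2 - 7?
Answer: 0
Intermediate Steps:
k = -9
f(t, U) = 16 - 9*t (f(t, U) = -9*t + 16 = 16 - 9*t)
f(-2, 19)*0 = (16 - 9*(-2))*0 = (16 + 18)*0 = 34*0 = 0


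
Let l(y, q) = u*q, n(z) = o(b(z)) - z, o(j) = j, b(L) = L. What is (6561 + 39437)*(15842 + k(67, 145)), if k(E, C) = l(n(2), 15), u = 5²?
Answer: 745949566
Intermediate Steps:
n(z) = 0 (n(z) = z - z = 0)
u = 25
l(y, q) = 25*q
k(E, C) = 375 (k(E, C) = 25*15 = 375)
(6561 + 39437)*(15842 + k(67, 145)) = (6561 + 39437)*(15842 + 375) = 45998*16217 = 745949566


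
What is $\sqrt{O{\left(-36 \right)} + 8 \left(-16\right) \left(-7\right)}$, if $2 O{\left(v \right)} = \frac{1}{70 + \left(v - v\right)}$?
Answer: $\frac{\sqrt{4390435}}{70} \approx 29.933$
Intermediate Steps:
$O{\left(v \right)} = \frac{1}{140}$ ($O{\left(v \right)} = \frac{1}{2 \left(70 + \left(v - v\right)\right)} = \frac{1}{2 \left(70 + 0\right)} = \frac{1}{2 \cdot 70} = \frac{1}{2} \cdot \frac{1}{70} = \frac{1}{140}$)
$\sqrt{O{\left(-36 \right)} + 8 \left(-16\right) \left(-7\right)} = \sqrt{\frac{1}{140} + 8 \left(-16\right) \left(-7\right)} = \sqrt{\frac{1}{140} - -896} = \sqrt{\frac{1}{140} + 896} = \sqrt{\frac{125441}{140}} = \frac{\sqrt{4390435}}{70}$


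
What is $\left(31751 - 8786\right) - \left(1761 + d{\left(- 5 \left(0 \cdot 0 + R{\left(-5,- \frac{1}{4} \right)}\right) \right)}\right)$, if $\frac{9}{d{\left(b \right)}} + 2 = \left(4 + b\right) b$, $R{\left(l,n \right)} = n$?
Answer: $\frac{1547748}{73} \approx 21202.0$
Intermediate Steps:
$d{\left(b \right)} = \frac{9}{-2 + b \left(4 + b\right)}$ ($d{\left(b \right)} = \frac{9}{-2 + \left(4 + b\right) b} = \frac{9}{-2 + b \left(4 + b\right)}$)
$\left(31751 - 8786\right) - \left(1761 + d{\left(- 5 \left(0 \cdot 0 + R{\left(-5,- \frac{1}{4} \right)}\right) \right)}\right) = \left(31751 - 8786\right) - \left(1761 + \frac{9}{-2 + \left(- 5 \left(0 \cdot 0 - \frac{1}{4}\right)\right)^{2} + 4 \left(- 5 \left(0 \cdot 0 - \frac{1}{4}\right)\right)}\right) = 22965 - \left(1761 + \frac{9}{-2 + \left(- 5 \left(0 - \frac{1}{4}\right)\right)^{2} + 4 \left(- 5 \left(0 - \frac{1}{4}\right)\right)}\right) = 22965 - \left(1761 + \frac{9}{-2 + \left(\left(-5\right) \left(- \frac{1}{4}\right)\right)^{2} + 4 \left(\left(-5\right) \left(- \frac{1}{4}\right)\right)}\right) = 22965 - \left(1761 + \frac{9}{-2 + \left(\frac{5}{4}\right)^{2} + 4 \cdot \frac{5}{4}}\right) = 22965 - \left(1761 + \frac{9}{-2 + \frac{25}{16} + 5}\right) = 22965 - \left(1761 + \frac{9}{\frac{73}{16}}\right) = 22965 - \left(1761 + 9 \cdot \frac{16}{73}\right) = 22965 - \frac{128697}{73} = \frac{1547748}{73}$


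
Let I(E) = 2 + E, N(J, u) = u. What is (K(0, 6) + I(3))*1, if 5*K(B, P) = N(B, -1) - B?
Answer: 24/5 ≈ 4.8000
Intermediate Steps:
K(B, P) = -⅕ - B/5 (K(B, P) = (-1 - B)/5 = -⅕ - B/5)
(K(0, 6) + I(3))*1 = ((-⅕ - ⅕*0) + (2 + 3))*1 = ((-⅕ + 0) + 5)*1 = (-⅕ + 5)*1 = (24/5)*1 = 24/5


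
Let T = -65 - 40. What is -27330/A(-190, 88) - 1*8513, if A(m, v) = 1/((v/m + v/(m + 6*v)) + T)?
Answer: 9204908203/3211 ≈ 2.8667e+6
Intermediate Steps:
T = -105
A(m, v) = 1/(-105 + v/m + v/(m + 6*v)) (A(m, v) = 1/((v/m + v/(m + 6*v)) - 105) = 1/(-105 + v/m + v/(m + 6*v)))
-27330/A(-190, 88) - 1*8513 = -27330*(-(-105*(-190)² + 6*88² - 628*(-190)*88)/(190*(-190 + 6*88))) - 1*8513 = -27330*(-(-105*36100 + 6*7744 + 10500160)/(190*(-190 + 528))) - 8513 = -27330/((-190*338/(-3790500 + 46464 + 10500160))) - 8513 = -27330/((-190*338/6756124)) - 8513 = -27330/((-190*1/6756124*338)) - 8513 = -27330/(-16055/1689031) - 8513 = -27330*(-1689031/16055) - 8513 = 9232243446/3211 - 8513 = 9204908203/3211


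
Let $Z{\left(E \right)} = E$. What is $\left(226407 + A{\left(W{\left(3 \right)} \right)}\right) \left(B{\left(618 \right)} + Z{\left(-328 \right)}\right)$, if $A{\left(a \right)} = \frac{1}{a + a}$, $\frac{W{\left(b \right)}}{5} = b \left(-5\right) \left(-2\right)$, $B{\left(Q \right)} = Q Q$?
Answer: $\frac{6479700513299}{75} \approx 8.6396 \cdot 10^{10}$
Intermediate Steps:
$B{\left(Q \right)} = Q^{2}$
$W{\left(b \right)} = 50 b$ ($W{\left(b \right)} = 5 b \left(-5\right) \left(-2\right) = 5 - 5 b \left(-2\right) = 5 \cdot 10 b = 50 b$)
$A{\left(a \right)} = \frac{1}{2 a}$
$\left(226407 + A{\left(W{\left(3 \right)} \right)}\right) \left(B{\left(618 \right)} + Z{\left(-328 \right)}\right) = \left(226407 + \frac{1}{2 \cdot 50 \cdot 3}\right) \left(618^{2} - 328\right) = \left(226407 + \frac{1}{2 \cdot 150}\right) \left(381924 - 328\right) = \left(226407 + \frac{1}{2} \cdot \frac{1}{150}\right) 381596 = \left(226407 + \frac{1}{300}\right) 381596 = \frac{67922101}{300} \cdot 381596 = \frac{6479700513299}{75}$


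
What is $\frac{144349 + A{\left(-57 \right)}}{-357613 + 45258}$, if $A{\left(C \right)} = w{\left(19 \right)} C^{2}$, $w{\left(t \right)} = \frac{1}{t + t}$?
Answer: $- \frac{288869}{624710} \approx -0.4624$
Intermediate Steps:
$w{\left(t \right)} = \frac{1}{2 t}$
$A{\left(C \right)} = \frac{C^{2}}{38}$ ($A{\left(C \right)} = \frac{1}{2 \cdot 19} C^{2} = \frac{1}{2} \cdot \frac{1}{19} C^{2} = \frac{C^{2}}{38}$)
$\frac{144349 + A{\left(-57 \right)}}{-357613 + 45258} = \frac{144349 + \frac{\left(-57\right)^{2}}{38}}{-357613 + 45258} = \frac{144349 + \frac{1}{38} \cdot 3249}{-312355} = \left(144349 + \frac{171}{2}\right) \left(- \frac{1}{312355}\right) = \frac{288869}{2} \left(- \frac{1}{312355}\right) = - \frac{288869}{624710}$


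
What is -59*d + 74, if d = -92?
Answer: 5502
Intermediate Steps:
-59*d + 74 = -59*(-92) + 74 = 5428 + 74 = 5502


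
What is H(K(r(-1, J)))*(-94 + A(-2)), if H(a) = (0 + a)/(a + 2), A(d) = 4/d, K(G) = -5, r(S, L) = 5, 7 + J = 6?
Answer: -160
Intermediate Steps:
J = -1 (J = -7 + 6 = -1)
H(a) = a/(2 + a)
H(K(r(-1, J)))*(-94 + A(-2)) = (-5/(2 - 5))*(-94 + 4/(-2)) = (-5/(-3))*(-94 + 4*(-½)) = (-5*(-⅓))*(-94 - 2) = (5/3)*(-96) = -160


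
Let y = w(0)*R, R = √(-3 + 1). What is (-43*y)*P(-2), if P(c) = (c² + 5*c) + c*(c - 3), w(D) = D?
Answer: 0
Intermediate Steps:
P(c) = c² + 5*c + c*(-3 + c) (P(c) = (c² + 5*c) + c*(-3 + c) = c² + 5*c + c*(-3 + c))
R = I*√2 (R = √(-2) = I*√2 ≈ 1.4142*I)
y = 0 (y = 0*(I*√2) = 0)
(-43*y)*P(-2) = (-43*0)*(2*(-2)*(1 - 2)) = 0*(2*(-2)*(-1)) = 0*4 = 0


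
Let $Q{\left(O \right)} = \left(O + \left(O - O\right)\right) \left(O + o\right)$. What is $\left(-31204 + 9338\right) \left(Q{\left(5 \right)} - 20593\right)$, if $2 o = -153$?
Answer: $458103633$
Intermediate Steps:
$o = - \frac{153}{2}$ ($o = \frac{1}{2} \left(-153\right) = - \frac{153}{2} \approx -76.5$)
$Q{\left(O \right)} = O \left(- \frac{153}{2} + O\right)$ ($Q{\left(O \right)} = \left(O + \left(O - O\right)\right) \left(O - \frac{153}{2}\right) = \left(O + 0\right) \left(- \frac{153}{2} + O\right) = O \left(- \frac{153}{2} + O\right)$)
$\left(-31204 + 9338\right) \left(Q{\left(5 \right)} - 20593\right) = \left(-31204 + 9338\right) \left(\frac{1}{2} \cdot 5 \left(-153 + 2 \cdot 5\right) - 20593\right) = - 21866 \left(\frac{1}{2} \cdot 5 \left(-153 + 10\right) - 20593\right) = - 21866 \left(\frac{1}{2} \cdot 5 \left(-143\right) - 20593\right) = - 21866 \left(- \frac{715}{2} - 20593\right) = \left(-21866\right) \left(- \frac{41901}{2}\right) = 458103633$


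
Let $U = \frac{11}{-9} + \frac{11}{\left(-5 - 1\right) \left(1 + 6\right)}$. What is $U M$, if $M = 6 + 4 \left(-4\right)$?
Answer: $\frac{935}{63} \approx 14.841$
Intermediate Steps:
$U = - \frac{187}{126}$ ($U = 11 \left(- \frac{1}{9}\right) + \frac{11}{\left(-6\right) 7} = - \frac{11}{9} + \frac{11}{-42} = - \frac{11}{9} + 11 \left(- \frac{1}{42}\right) = - \frac{11}{9} - \frac{11}{42} = - \frac{187}{126} \approx -1.4841$)
$M = -10$ ($M = 6 - 16 = -10$)
$U M = \left(- \frac{187}{126}\right) \left(-10\right) = \frac{935}{63}$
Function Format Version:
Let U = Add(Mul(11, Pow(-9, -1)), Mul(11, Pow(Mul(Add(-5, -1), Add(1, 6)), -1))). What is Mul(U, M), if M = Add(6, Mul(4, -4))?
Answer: Rational(935, 63) ≈ 14.841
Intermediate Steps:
U = Rational(-187, 126) (U = Add(Mul(11, Rational(-1, 9)), Mul(11, Pow(Mul(-6, 7), -1))) = Add(Rational(-11, 9), Mul(11, Pow(-42, -1))) = Add(Rational(-11, 9), Mul(11, Rational(-1, 42))) = Add(Rational(-11, 9), Rational(-11, 42)) = Rational(-187, 126) ≈ -1.4841)
M = -10 (M = Add(6, -16) = -10)
Mul(U, M) = Mul(Rational(-187, 126), -10) = Rational(935, 63)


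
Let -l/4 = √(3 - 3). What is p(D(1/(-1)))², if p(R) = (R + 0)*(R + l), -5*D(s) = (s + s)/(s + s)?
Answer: 1/625 ≈ 0.0016000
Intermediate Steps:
l = 0 (l = -4*√(3 - 3) = -4*√0 = -4*0 = 0)
D(s) = -⅕ (D(s) = -(s + s)/(5*(s + s)) = -2*s/(5*(2*s)) = -2*s*1/(2*s)/5 = -⅕*1 = -⅕)
p(R) = R² (p(R) = (R + 0)*(R + 0) = R*R = R²)
p(D(1/(-1)))² = ((-⅕)²)² = (1/25)² = 1/625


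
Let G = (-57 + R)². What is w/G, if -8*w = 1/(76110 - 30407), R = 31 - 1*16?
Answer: -1/644960736 ≈ -1.5505e-9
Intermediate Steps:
R = 15 (R = 31 - 16 = 15)
w = -1/365624 (w = -1/(8*(76110 - 30407)) = -⅛/45703 = -⅛*1/45703 = -1/365624 ≈ -2.7351e-6)
G = 1764 (G = (-57 + 15)² = (-42)² = 1764)
w/G = -1/365624/1764 = -1/365624*1/1764 = -1/644960736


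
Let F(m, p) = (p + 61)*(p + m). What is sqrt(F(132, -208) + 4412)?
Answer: 4*sqrt(974) ≈ 124.84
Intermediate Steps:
F(m, p) = (61 + p)*(m + p)
sqrt(F(132, -208) + 4412) = sqrt(((-208)**2 + 61*132 + 61*(-208) + 132*(-208)) + 4412) = sqrt((43264 + 8052 - 12688 - 27456) + 4412) = sqrt(11172 + 4412) = sqrt(15584) = 4*sqrt(974)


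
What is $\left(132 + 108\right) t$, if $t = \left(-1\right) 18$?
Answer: $-4320$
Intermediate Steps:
$t = -18$
$\left(132 + 108\right) t = \left(132 + 108\right) \left(-18\right) = 240 \left(-18\right) = -4320$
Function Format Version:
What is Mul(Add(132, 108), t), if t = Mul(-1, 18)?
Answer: -4320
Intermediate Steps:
t = -18
Mul(Add(132, 108), t) = Mul(Add(132, 108), -18) = Mul(240, -18) = -4320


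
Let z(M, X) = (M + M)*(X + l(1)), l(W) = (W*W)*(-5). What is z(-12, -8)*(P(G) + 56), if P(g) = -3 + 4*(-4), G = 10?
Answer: 11544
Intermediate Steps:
l(W) = -5*W² (l(W) = W²*(-5) = -5*W²)
P(g) = -19 (P(g) = -3 - 16 = -19)
z(M, X) = 2*M*(-5 + X) (z(M, X) = (M + M)*(X - 5*1²) = (2*M)*(X - 5*1) = (2*M)*(X - 5) = (2*M)*(-5 + X) = 2*M*(-5 + X))
z(-12, -8)*(P(G) + 56) = (2*(-12)*(-5 - 8))*(-19 + 56) = (2*(-12)*(-13))*37 = 312*37 = 11544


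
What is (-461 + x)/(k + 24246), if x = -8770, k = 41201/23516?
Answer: -217076196/570210137 ≈ -0.38069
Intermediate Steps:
k = 41201/23516 (k = 41201*(1/23516) = 41201/23516 ≈ 1.7520)
(-461 + x)/(k + 24246) = (-461 - 8770)/(41201/23516 + 24246) = -9231/570210137/23516 = -9231*23516/570210137 = -217076196/570210137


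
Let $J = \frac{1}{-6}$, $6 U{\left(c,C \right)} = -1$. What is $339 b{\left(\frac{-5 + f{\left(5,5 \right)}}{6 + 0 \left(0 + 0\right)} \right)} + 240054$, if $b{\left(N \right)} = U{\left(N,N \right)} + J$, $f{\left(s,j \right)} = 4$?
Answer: $239941$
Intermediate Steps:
$U{\left(c,C \right)} = - \frac{1}{6}$ ($U{\left(c,C \right)} = \frac{1}{6} \left(-1\right) = - \frac{1}{6}$)
$J = - \frac{1}{6} \approx -0.16667$
$b{\left(N \right)} = - \frac{1}{3}$ ($b{\left(N \right)} = - \frac{1}{6} - \frac{1}{6} = - \frac{1}{3}$)
$339 b{\left(\frac{-5 + f{\left(5,5 \right)}}{6 + 0 \left(0 + 0\right)} \right)} + 240054 = 339 \left(- \frac{1}{3}\right) + 240054 = -113 + 240054 = 239941$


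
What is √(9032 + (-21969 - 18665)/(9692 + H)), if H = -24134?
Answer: √471100848969/7221 ≈ 95.052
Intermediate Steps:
√(9032 + (-21969 - 18665)/(9692 + H)) = √(9032 + (-21969 - 18665)/(9692 - 24134)) = √(9032 - 40634/(-14442)) = √(9032 - 40634*(-1/14442)) = √(9032 + 20317/7221) = √(65240389/7221) = √471100848969/7221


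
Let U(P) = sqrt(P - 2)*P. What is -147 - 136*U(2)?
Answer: -147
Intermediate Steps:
U(P) = P*sqrt(-2 + P) (U(P) = sqrt(-2 + P)*P = P*sqrt(-2 + P))
-147 - 136*U(2) = -147 - 272*sqrt(-2 + 2) = -147 - 272*sqrt(0) = -147 - 272*0 = -147 - 136*0 = -147 + 0 = -147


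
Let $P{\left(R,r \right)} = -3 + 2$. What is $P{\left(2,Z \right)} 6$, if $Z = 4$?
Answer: $-6$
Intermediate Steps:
$P{\left(R,r \right)} = -1$
$P{\left(2,Z \right)} 6 = \left(-1\right) 6 = -6$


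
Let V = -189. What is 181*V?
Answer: -34209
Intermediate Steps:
181*V = 181*(-189) = -34209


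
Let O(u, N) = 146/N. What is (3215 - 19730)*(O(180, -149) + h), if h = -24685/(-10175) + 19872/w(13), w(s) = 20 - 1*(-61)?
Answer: -247154405649/60643 ≈ -4.0756e+6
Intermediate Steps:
w(s) = 81 (w(s) = 20 + 61 = 81)
h = 1512571/6105 (h = -24685/(-10175) + 19872/81 = -24685*(-1/10175) + 19872*(1/81) = 4937/2035 + 736/3 = 1512571/6105 ≈ 247.76)
(3215 - 19730)*(O(180, -149) + h) = (3215 - 19730)*(146/(-149) + 1512571/6105) = -16515*(146*(-1/149) + 1512571/6105) = -16515*(-146/149 + 1512571/6105) = -16515*224481749/909645 = -247154405649/60643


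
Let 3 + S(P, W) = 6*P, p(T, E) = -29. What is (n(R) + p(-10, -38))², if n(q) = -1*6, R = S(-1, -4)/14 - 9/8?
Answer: 1225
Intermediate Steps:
S(P, W) = -3 + 6*P
R = -99/56 (R = (-3 + 6*(-1))/14 - 9/8 = (-3 - 6)*(1/14) - 9*⅛ = -9*1/14 - 9/8 = -9/14 - 9/8 = -99/56 ≈ -1.7679)
n(q) = -6
(n(R) + p(-10, -38))² = (-6 - 29)² = (-35)² = 1225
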